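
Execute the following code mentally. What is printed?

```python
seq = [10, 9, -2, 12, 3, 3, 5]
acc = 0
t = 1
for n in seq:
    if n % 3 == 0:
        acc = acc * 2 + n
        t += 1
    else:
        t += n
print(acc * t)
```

2322

n=10: not %3==0; t=11
n=9: %3==0, acc = 0*2+9 = 9; t=12
n=-2: not %3==0; t=10
n=12: %3==0, acc = 9*2+12 = 30; t=11
n=3: %3==0, acc = 30*2+3 = 63; t=12
n=3: %3==0, acc = 63*2+3 = 129; t=13
n=5: not %3==0; t=18
acc*t = 129*18 = 2322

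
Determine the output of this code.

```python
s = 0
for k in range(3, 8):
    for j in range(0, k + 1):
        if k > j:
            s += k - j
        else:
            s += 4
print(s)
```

k=3,j=0: 3>0, s = 0+3 = 3
k=3,j=1: 3>1, s = 3+2 = 5
k=3,j=2: 3>2, s = 5+1 = 6
k=3,j=3: not 3>3, s = 6+4 = 10
k=4,j=0: 4>0, s = 10+4 = 14
k=4,j=1: 4>1, s = 14+3 = 17
k=4,j=2: 4>2, s = 17+2 = 19
k=4,j=3: 4>3, s = 19+1 = 20
k=4,j=4: not 4>4, s = 20+4 = 24
k=5,j=0: 5>0, s = 24+5 = 29
k=5,j=1: 5>1, s = 29+4 = 33
k=5,j=2: 5>2, s = 33+3 = 36
k=5,j=3: 5>3, s = 36+2 = 38
k=5,j=4: 5>4, s = 38+1 = 39
k=5,j=5: not 5>5, s = 39+4 = 43
k=6,j=0: 6>0, s = 43+6 = 49
k=6,j=1: 6>1, s = 49+5 = 54
k=6,j=2: 6>2, s = 54+4 = 58
k=6,j=3: 6>3, s = 58+3 = 61
k=6,j=4: 6>4, s = 61+2 = 63
k=6,j=5: 6>5, s = 63+1 = 64
k=6,j=6: not 6>6, s = 64+4 = 68
k=7,j=0: 7>0, s = 68+7 = 75
k=7,j=1: 7>1, s = 75+6 = 81
k=7,j=2: 7>2, s = 81+5 = 86
k=7,j=3: 7>3, s = 86+4 = 90
k=7,j=4: 7>4, s = 90+3 = 93
k=7,j=5: 7>5, s = 93+2 = 95
k=7,j=6: 7>6, s = 95+1 = 96
k=7,j=7: not 7>7, s = 96+4 = 100

100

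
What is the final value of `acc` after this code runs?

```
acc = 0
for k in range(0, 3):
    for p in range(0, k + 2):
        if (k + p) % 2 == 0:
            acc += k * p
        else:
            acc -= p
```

-2

k=0,p=0: even sum, acc = 0+0 = 0
k=0,p=1: odd sum, acc = 0-1 = -1
k=1,p=0: odd sum, acc = (-1)-0 = -1
k=1,p=1: even sum, acc = (-1)+1 = 0
k=1,p=2: odd sum, acc = 0-2 = -2
k=2,p=0: even sum, acc = (-2)+0 = -2
k=2,p=1: odd sum, acc = (-2)-1 = -3
k=2,p=2: even sum, acc = (-3)+4 = 1
k=2,p=3: odd sum, acc = 1-3 = -2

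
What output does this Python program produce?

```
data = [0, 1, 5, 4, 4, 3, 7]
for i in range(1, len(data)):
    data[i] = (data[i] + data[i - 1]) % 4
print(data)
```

[0, 1, 2, 2, 2, 1, 0]

i=1: data[1] = (1+0)%4 = 1 → [0, 1, 5, 4, 4, 3, 7]
i=2: data[2] = (5+1)%4 = 2 → [0, 1, 2, 4, 4, 3, 7]
i=3: data[3] = (4+2)%4 = 2 → [0, 1, 2, 2, 4, 3, 7]
i=4: data[4] = (4+2)%4 = 2 → [0, 1, 2, 2, 2, 3, 7]
i=5: data[5] = (3+2)%4 = 1 → [0, 1, 2, 2, 2, 1, 7]
i=6: data[6] = (7+1)%4 = 0 → [0, 1, 2, 2, 2, 1, 0]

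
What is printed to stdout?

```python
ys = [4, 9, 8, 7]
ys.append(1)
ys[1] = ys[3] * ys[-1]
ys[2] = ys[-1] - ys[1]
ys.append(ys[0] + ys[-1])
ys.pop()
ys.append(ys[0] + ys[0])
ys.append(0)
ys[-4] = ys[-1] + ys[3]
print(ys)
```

append 1 → [4, 9, 8, 7, 1]
ys[1] = ys[3]*ys[-1] = 7*1 = 7 → [4, 7, 8, 7, 1]
ys[2] = ys[-1]-ys[1] = 1-7 = -6 → [4, 7, -6, 7, 1]
append ys[0]+ys[-1] = 4+1 = 5 → [4, 7, -6, 7, 1, 5]
pop() removes 5 → [4, 7, -6, 7, 1]
append ys[0]+ys[0] = 4+4 = 8 → [4, 7, -6, 7, 1, 8]
append 0 → [4, 7, -6, 7, 1, 8, 0]
ys[-4] = ys[-1]+ys[3] = 0+7 = 7 → [4, 7, -6, 7, 1, 8, 0]

[4, 7, -6, 7, 1, 8, 0]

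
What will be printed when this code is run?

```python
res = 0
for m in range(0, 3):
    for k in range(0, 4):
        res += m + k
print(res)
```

30

m=0,k=0: res = 0+0 = 0
m=0,k=1: res = 0+1 = 1
m=0,k=2: res = 1+2 = 3
m=0,k=3: res = 3+3 = 6
m=1,k=0: res = 6+1 = 7
m=1,k=1: res = 7+2 = 9
m=1,k=2: res = 9+3 = 12
m=1,k=3: res = 12+4 = 16
m=2,k=0: res = 16+2 = 18
m=2,k=1: res = 18+3 = 21
m=2,k=2: res = 21+4 = 25
m=2,k=3: res = 25+5 = 30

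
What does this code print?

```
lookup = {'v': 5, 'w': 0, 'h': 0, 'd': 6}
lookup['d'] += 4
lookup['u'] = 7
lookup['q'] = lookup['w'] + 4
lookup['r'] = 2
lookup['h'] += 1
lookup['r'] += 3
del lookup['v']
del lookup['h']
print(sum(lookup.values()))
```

lookup['d'] = 6+4 = 10 → {'v': 5, 'w': 0, 'h': 0, 'd': 10}
lookup['u'] = 7 → {'v': 5, 'w': 0, 'h': 0, 'd': 10, 'u': 7}
lookup['q'] = lookup['w']+4 = 4 → {'v': 5, 'w': 0, 'h': 0, 'd': 10, 'u': 7, 'q': 4}
lookup['r'] = 2 → {'v': 5, 'w': 0, 'h': 0, 'd': 10, 'u': 7, 'q': 4, 'r': 2}
lookup['h'] = 0+1 = 1 → {'v': 5, 'w': 0, 'h': 1, 'd': 10, 'u': 7, 'q': 4, 'r': 2}
lookup['r'] = 2+3 = 5 → {'v': 5, 'w': 0, 'h': 1, 'd': 10, 'u': 7, 'q': 4, 'r': 5}
del 'v' → {'w': 0, 'h': 1, 'd': 10, 'u': 7, 'q': 4, 'r': 5}
del 'h' → {'w': 0, 'd': 10, 'u': 7, 'q': 4, 'r': 5}
sum of values = 26

26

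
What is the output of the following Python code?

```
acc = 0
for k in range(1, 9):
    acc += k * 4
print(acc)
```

144

k=1: acc = 0+1*4 = 4
k=2: acc = 4+2*4 = 12
k=3: acc = 12+3*4 = 24
k=4: acc = 24+4*4 = 40
k=5: acc = 40+5*4 = 60
k=6: acc = 60+6*4 = 84
k=7: acc = 84+7*4 = 112
k=8: acc = 112+8*4 = 144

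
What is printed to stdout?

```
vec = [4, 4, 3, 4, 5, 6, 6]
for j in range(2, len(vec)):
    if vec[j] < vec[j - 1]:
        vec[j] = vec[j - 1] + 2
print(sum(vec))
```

j=2: 3<4, vec[2] = 4+2 = 6 → [4, 4, 6, 4, 5, 6, 6]
j=3: 4<6, vec[3] = 6+2 = 8 → [4, 4, 6, 8, 5, 6, 6]
j=4: 5<8, vec[4] = 8+2 = 10 → [4, 4, 6, 8, 10, 6, 6]
j=5: 6<10, vec[5] = 10+2 = 12 → [4, 4, 6, 8, 10, 12, 6]
j=6: 6<12, vec[6] = 12+2 = 14 → [4, 4, 6, 8, 10, 12, 14]
sum = 58

58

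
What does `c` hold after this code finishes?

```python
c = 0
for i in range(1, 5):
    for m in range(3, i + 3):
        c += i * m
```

i=1,m=3: c = 0+3 = 3
i=2,m=3: c = 3+6 = 9
i=2,m=4: c = 9+8 = 17
i=3,m=3: c = 17+9 = 26
i=3,m=4: c = 26+12 = 38
i=3,m=5: c = 38+15 = 53
i=4,m=3: c = 53+12 = 65
i=4,m=4: c = 65+16 = 81
i=4,m=5: c = 81+20 = 101
i=4,m=6: c = 101+24 = 125

125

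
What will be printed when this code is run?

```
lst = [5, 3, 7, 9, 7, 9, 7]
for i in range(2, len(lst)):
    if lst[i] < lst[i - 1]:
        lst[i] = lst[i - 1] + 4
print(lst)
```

[5, 3, 7, 9, 13, 17, 21]

i=2: 7>=3, unchanged → [5, 3, 7, 9, 7, 9, 7]
i=3: 9>=7, unchanged → [5, 3, 7, 9, 7, 9, 7]
i=4: 7<9, lst[4] = 9+4 = 13 → [5, 3, 7, 9, 13, 9, 7]
i=5: 9<13, lst[5] = 13+4 = 17 → [5, 3, 7, 9, 13, 17, 7]
i=6: 7<17, lst[6] = 17+4 = 21 → [5, 3, 7, 9, 13, 17, 21]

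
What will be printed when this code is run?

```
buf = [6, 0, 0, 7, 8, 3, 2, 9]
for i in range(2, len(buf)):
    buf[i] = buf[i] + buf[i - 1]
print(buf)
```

[6, 0, 0, 7, 15, 18, 20, 29]

i=2: buf[2] = 0+0 = 0 → [6, 0, 0, 7, 8, 3, 2, 9]
i=3: buf[3] = 7+0 = 7 → [6, 0, 0, 7, 8, 3, 2, 9]
i=4: buf[4] = 8+7 = 15 → [6, 0, 0, 7, 15, 3, 2, 9]
i=5: buf[5] = 3+15 = 18 → [6, 0, 0, 7, 15, 18, 2, 9]
i=6: buf[6] = 2+18 = 20 → [6, 0, 0, 7, 15, 18, 20, 9]
i=7: buf[7] = 9+20 = 29 → [6, 0, 0, 7, 15, 18, 20, 29]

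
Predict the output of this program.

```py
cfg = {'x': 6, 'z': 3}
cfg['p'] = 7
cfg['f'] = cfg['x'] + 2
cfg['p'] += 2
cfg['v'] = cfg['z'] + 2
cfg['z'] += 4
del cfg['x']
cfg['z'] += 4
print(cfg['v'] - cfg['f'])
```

-3

cfg['p'] = 7 → {'x': 6, 'z': 3, 'p': 7}
cfg['f'] = cfg['x']+2 = 8 → {'x': 6, 'z': 3, 'p': 7, 'f': 8}
cfg['p'] = 7+2 = 9 → {'x': 6, 'z': 3, 'p': 9, 'f': 8}
cfg['v'] = cfg['z']+2 = 5 → {'x': 6, 'z': 3, 'p': 9, 'f': 8, 'v': 5}
cfg['z'] = 3+4 = 7 → {'x': 6, 'z': 7, 'p': 9, 'f': 8, 'v': 5}
del 'x' → {'z': 7, 'p': 9, 'f': 8, 'v': 5}
cfg['z'] = 7+4 = 11 → {'z': 11, 'p': 9, 'f': 8, 'v': 5}
cfg['v']-cfg['f'] = 5-8 = -3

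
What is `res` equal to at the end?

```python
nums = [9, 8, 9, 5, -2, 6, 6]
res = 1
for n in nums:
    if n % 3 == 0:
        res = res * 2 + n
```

142

n=9: %3==0, res = 1*2+9 = 11
n=8: not %3==0
n=9: %3==0, res = 11*2+9 = 31
n=5: not %3==0
n=-2: not %3==0
n=6: %3==0, res = 31*2+6 = 68
n=6: %3==0, res = 68*2+6 = 142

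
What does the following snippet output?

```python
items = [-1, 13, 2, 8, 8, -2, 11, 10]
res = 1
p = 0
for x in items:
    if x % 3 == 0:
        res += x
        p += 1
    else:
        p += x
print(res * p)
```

x=-1: not %3==0; p=-1
x=13: not %3==0; p=12
x=2: not %3==0; p=14
x=8: not %3==0; p=22
x=8: not %3==0; p=30
x=-2: not %3==0; p=28
x=11: not %3==0; p=39
x=10: not %3==0; p=49
res*p = 1*49 = 49

49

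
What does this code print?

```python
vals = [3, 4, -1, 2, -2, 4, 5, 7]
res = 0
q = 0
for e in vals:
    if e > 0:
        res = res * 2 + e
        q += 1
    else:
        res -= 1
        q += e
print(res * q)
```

e=3: >0, res = 0*2+3 = 3; q=1
e=4: >0, res = 3*2+4 = 10; q=2
e=-1: not >0, res = 10-1 = 9; q=1
e=2: >0, res = 9*2+2 = 20; q=2
e=-2: not >0, res = 20-1 = 19; q=0
e=4: >0, res = 19*2+4 = 42; q=1
e=5: >0, res = 42*2+5 = 89; q=2
e=7: >0, res = 89*2+7 = 185; q=3
res*q = 185*3 = 555

555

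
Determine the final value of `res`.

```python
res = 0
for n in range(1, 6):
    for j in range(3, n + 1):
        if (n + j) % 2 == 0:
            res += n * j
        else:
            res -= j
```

n=3,j=3: even sum, res = 0+9 = 9
n=4,j=3: odd sum, res = 9-3 = 6
n=4,j=4: even sum, res = 6+16 = 22
n=5,j=3: even sum, res = 22+15 = 37
n=5,j=4: odd sum, res = 37-4 = 33
n=5,j=5: even sum, res = 33+25 = 58

58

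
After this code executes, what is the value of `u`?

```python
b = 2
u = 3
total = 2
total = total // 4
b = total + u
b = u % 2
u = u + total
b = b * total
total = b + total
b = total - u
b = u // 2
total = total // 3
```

3

total = 2//4 = 0
b = 0+3 = 3
b = 3%2 = 1
u = 3+0 = 3
b = 1*0 = 0
total = 0+0 = 0
b = 0-3 = -3
b = 3//2 = 1
total = 0//3 = 0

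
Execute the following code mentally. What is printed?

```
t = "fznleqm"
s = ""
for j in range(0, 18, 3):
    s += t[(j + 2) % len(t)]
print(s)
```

nqzefl

j=0: add t[2]='n' → 'n'
j=3: add t[5]='q' → 'nq'
j=6: add t[1]='z' → 'nqz'
j=9: add t[4]='e' → 'nqze'
j=12: add t[0]='f' → 'nqzef'
j=15: add t[3]='l' → 'nqzefl'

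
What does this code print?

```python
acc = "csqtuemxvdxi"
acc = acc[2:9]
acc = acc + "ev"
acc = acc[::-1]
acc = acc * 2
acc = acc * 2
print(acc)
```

vevxmeutqvevxmeutqvevxmeutqvevxmeutq

slice [2:9] → 'qtuemxv'
+ 'ev' → 'qtuemxvev'
reverse → 'vevxmeutq'
repeat ×2 → 'vevxmeutqvevxmeutq'
repeat ×2 → 'vevxmeutqvevxmeutqvevxmeutqvevxmeutq'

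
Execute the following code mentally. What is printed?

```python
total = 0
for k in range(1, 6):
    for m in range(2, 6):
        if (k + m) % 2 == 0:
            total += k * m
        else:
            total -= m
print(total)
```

74

k=1,m=2: odd sum, total = 0-2 = -2
k=1,m=3: even sum, total = (-2)+3 = 1
k=1,m=4: odd sum, total = 1-4 = -3
k=1,m=5: even sum, total = (-3)+5 = 2
k=2,m=2: even sum, total = 2+4 = 6
k=2,m=3: odd sum, total = 6-3 = 3
k=2,m=4: even sum, total = 3+8 = 11
k=2,m=5: odd sum, total = 11-5 = 6
k=3,m=2: odd sum, total = 6-2 = 4
k=3,m=3: even sum, total = 4+9 = 13
k=3,m=4: odd sum, total = 13-4 = 9
k=3,m=5: even sum, total = 9+15 = 24
k=4,m=2: even sum, total = 24+8 = 32
k=4,m=3: odd sum, total = 32-3 = 29
k=4,m=4: even sum, total = 29+16 = 45
k=4,m=5: odd sum, total = 45-5 = 40
k=5,m=2: odd sum, total = 40-2 = 38
k=5,m=3: even sum, total = 38+15 = 53
k=5,m=4: odd sum, total = 53-4 = 49
k=5,m=5: even sum, total = 49+25 = 74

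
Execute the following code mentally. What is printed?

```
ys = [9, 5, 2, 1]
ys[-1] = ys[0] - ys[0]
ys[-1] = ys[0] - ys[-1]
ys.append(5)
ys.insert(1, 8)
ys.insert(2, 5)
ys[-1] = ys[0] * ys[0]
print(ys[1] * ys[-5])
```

ys[-1] = ys[0]-ys[0] = 9-9 = 0 → [9, 5, 2, 0]
ys[-1] = ys[0]-ys[-1] = 9-0 = 9 → [9, 5, 2, 9]
append 5 → [9, 5, 2, 9, 5]
insert 8 at 1 → [9, 8, 5, 2, 9, 5]
insert 5 at 2 → [9, 8, 5, 5, 2, 9, 5]
ys[-1] = ys[0]*ys[0] = 9*9 = 81 → [9, 8, 5, 5, 2, 9, 81]
ys[1]*ys[-5] = 8*5 = 40

40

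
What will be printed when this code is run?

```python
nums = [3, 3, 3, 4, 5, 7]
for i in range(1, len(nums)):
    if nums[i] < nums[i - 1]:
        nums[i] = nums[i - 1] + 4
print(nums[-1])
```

i=1: 3>=3, unchanged → [3, 3, 3, 4, 5, 7]
i=2: 3>=3, unchanged → [3, 3, 3, 4, 5, 7]
i=3: 4>=3, unchanged → [3, 3, 3, 4, 5, 7]
i=4: 5>=4, unchanged → [3, 3, 3, 4, 5, 7]
i=5: 7>=5, unchanged → [3, 3, 3, 4, 5, 7]

7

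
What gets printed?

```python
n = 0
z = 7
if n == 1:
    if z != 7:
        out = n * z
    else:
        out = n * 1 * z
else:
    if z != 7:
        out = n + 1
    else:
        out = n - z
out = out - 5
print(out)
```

n=0, z=7
n == 1 is False; z != 7 is False
→ out = n - z = -7
out = (-7)-5 = -12

-12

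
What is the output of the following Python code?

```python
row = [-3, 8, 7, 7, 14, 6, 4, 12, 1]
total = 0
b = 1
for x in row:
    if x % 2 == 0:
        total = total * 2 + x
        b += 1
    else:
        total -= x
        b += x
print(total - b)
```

x=-3: not even, total = 0-(-3) = 3; b=-2
x=8: even, total = 3*2+8 = 14; b=-1
x=7: not even, total = 14-7 = 7; b=6
x=7: not even, total = 7-7 = 0; b=13
x=14: even, total = 0*2+14 = 14; b=14
x=6: even, total = 14*2+6 = 34; b=15
x=4: even, total = 34*2+4 = 72; b=16
x=12: even, total = 72*2+12 = 156; b=17
x=1: not even, total = 156-1 = 155; b=18
total-b = 155-18 = 137

137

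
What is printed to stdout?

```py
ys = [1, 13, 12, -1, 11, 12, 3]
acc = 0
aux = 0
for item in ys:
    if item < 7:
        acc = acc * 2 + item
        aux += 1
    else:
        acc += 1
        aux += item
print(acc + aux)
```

68

item=1: <7, acc = 0*2+1 = 1; aux=1
item=13: not <7, acc = 1+1 = 2; aux=14
item=12: not <7, acc = 2+1 = 3; aux=26
item=-1: <7, acc = 3*2+(-1) = 5; aux=27
item=11: not <7, acc = 5+1 = 6; aux=38
item=12: not <7, acc = 6+1 = 7; aux=50
item=3: <7, acc = 7*2+3 = 17; aux=51
acc+aux = 17+51 = 68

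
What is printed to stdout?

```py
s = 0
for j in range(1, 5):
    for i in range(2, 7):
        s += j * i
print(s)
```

200

j=1,i=2: s = 0+2 = 2
j=1,i=3: s = 2+3 = 5
j=1,i=4: s = 5+4 = 9
j=1,i=5: s = 9+5 = 14
j=1,i=6: s = 14+6 = 20
j=2,i=2: s = 20+4 = 24
j=2,i=3: s = 24+6 = 30
j=2,i=4: s = 30+8 = 38
j=2,i=5: s = 38+10 = 48
j=2,i=6: s = 48+12 = 60
j=3,i=2: s = 60+6 = 66
j=3,i=3: s = 66+9 = 75
j=3,i=4: s = 75+12 = 87
j=3,i=5: s = 87+15 = 102
j=3,i=6: s = 102+18 = 120
j=4,i=2: s = 120+8 = 128
j=4,i=3: s = 128+12 = 140
j=4,i=4: s = 140+16 = 156
j=4,i=5: s = 156+20 = 176
j=4,i=6: s = 176+24 = 200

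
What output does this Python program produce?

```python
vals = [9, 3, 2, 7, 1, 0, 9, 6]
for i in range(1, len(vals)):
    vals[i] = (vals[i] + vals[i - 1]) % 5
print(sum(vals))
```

23

i=1: vals[1] = (3+9)%5 = 2 → [9, 2, 2, 7, 1, 0, 9, 6]
i=2: vals[2] = (2+2)%5 = 4 → [9, 2, 4, 7, 1, 0, 9, 6]
i=3: vals[3] = (7+4)%5 = 1 → [9, 2, 4, 1, 1, 0, 9, 6]
i=4: vals[4] = (1+1)%5 = 2 → [9, 2, 4, 1, 2, 0, 9, 6]
i=5: vals[5] = (0+2)%5 = 2 → [9, 2, 4, 1, 2, 2, 9, 6]
i=6: vals[6] = (9+2)%5 = 1 → [9, 2, 4, 1, 2, 2, 1, 6]
i=7: vals[7] = (6+1)%5 = 2 → [9, 2, 4, 1, 2, 2, 1, 2]
sum = 23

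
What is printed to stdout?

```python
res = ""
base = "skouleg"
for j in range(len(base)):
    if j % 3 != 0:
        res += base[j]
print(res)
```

j=0: skip
j=1: add 'k' → 'k'
j=2: add 'o' → 'ko'
j=3: skip
j=4: add 'l' → 'kol'
j=5: add 'e' → 'kole'
j=6: skip

kole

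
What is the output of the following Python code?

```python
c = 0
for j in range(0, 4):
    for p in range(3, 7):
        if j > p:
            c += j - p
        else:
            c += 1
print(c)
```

16

j=0,p=3: not 0>3, c = 0+1 = 1
j=0,p=4: not 0>4, c = 1+1 = 2
j=0,p=5: not 0>5, c = 2+1 = 3
j=0,p=6: not 0>6, c = 3+1 = 4
j=1,p=3: not 1>3, c = 4+1 = 5
j=1,p=4: not 1>4, c = 5+1 = 6
j=1,p=5: not 1>5, c = 6+1 = 7
j=1,p=6: not 1>6, c = 7+1 = 8
j=2,p=3: not 2>3, c = 8+1 = 9
j=2,p=4: not 2>4, c = 9+1 = 10
j=2,p=5: not 2>5, c = 10+1 = 11
j=2,p=6: not 2>6, c = 11+1 = 12
j=3,p=3: not 3>3, c = 12+1 = 13
j=3,p=4: not 3>4, c = 13+1 = 14
j=3,p=5: not 3>5, c = 14+1 = 15
j=3,p=6: not 3>6, c = 15+1 = 16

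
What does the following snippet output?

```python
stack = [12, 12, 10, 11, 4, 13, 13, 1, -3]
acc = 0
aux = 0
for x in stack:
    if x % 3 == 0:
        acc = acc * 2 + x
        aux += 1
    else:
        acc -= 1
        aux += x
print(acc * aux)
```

3135

x=12: %3==0, acc = 0*2+12 = 12; aux=1
x=12: %3==0, acc = 12*2+12 = 36; aux=2
x=10: not %3==0, acc = 36-1 = 35; aux=12
x=11: not %3==0, acc = 35-1 = 34; aux=23
x=4: not %3==0, acc = 34-1 = 33; aux=27
x=13: not %3==0, acc = 33-1 = 32; aux=40
x=13: not %3==0, acc = 32-1 = 31; aux=53
x=1: not %3==0, acc = 31-1 = 30; aux=54
x=-3: %3==0, acc = 30*2+(-3) = 57; aux=55
acc*aux = 57*55 = 3135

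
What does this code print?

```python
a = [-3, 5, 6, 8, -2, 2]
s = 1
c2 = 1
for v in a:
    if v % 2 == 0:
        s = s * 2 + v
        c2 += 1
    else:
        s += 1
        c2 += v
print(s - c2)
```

119

v=-3: not even, s = 1+1 = 2; c2=-2
v=5: not even, s = 2+1 = 3; c2=3
v=6: even, s = 3*2+6 = 12; c2=4
v=8: even, s = 12*2+8 = 32; c2=5
v=-2: even, s = 32*2+(-2) = 62; c2=6
v=2: even, s = 62*2+2 = 126; c2=7
s-c2 = 126-7 = 119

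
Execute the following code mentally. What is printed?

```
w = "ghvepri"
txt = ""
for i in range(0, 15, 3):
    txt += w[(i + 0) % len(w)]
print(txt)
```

i=0: add w[0]='g' → 'g'
i=3: add w[3]='e' → 'ge'
i=6: add w[6]='i' → 'gei'
i=9: add w[2]='v' → 'geiv'
i=12: add w[5]='r' → 'geivr'

geivr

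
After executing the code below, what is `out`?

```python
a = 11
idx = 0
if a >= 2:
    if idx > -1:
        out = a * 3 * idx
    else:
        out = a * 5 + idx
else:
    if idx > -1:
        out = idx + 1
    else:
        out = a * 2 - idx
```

a=11, idx=0
a >= 2 is True; idx > -1 is True
→ out = a * 3 * idx = 0

0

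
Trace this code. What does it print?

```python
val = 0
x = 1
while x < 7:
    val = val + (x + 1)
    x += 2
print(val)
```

x=1: val = 0+2 = 2
x=3: val = 2+4 = 6
x=5: val = 6+6 = 12

12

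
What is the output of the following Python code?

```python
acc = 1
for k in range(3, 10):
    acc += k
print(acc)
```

43

k=3: acc = 1+3 = 4
k=4: acc = 4+4 = 8
k=5: acc = 8+5 = 13
k=6: acc = 13+6 = 19
k=7: acc = 19+7 = 26
k=8: acc = 26+8 = 34
k=9: acc = 34+9 = 43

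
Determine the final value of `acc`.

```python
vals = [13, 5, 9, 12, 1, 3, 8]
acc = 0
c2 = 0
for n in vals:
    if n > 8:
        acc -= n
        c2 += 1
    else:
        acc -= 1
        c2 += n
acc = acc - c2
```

n=13: >8, acc = 0-13 = -13; c2=1
n=5: not >8, acc = (-13)-1 = -14; c2=6
n=9: >8, acc = (-14)-9 = -23; c2=7
n=12: >8, acc = (-23)-12 = -35; c2=8
n=1: not >8, acc = (-35)-1 = -36; c2=9
n=3: not >8, acc = (-36)-1 = -37; c2=12
n=8: not >8, acc = (-37)-1 = -38; c2=20
acc-c2 = (-38)-20 = -58

-58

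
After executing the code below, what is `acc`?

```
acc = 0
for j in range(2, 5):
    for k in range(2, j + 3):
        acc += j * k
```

j=2,k=2: acc = 0+4 = 4
j=2,k=3: acc = 4+6 = 10
j=2,k=4: acc = 10+8 = 18
j=3,k=2: acc = 18+6 = 24
j=3,k=3: acc = 24+9 = 33
j=3,k=4: acc = 33+12 = 45
j=3,k=5: acc = 45+15 = 60
j=4,k=2: acc = 60+8 = 68
j=4,k=3: acc = 68+12 = 80
j=4,k=4: acc = 80+16 = 96
j=4,k=5: acc = 96+20 = 116
j=4,k=6: acc = 116+24 = 140

140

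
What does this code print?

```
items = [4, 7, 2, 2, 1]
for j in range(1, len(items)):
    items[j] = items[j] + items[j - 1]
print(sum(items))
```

59

j=1: items[1] = 7+4 = 11 → [4, 11, 2, 2, 1]
j=2: items[2] = 2+11 = 13 → [4, 11, 13, 2, 1]
j=3: items[3] = 2+13 = 15 → [4, 11, 13, 15, 1]
j=4: items[4] = 1+15 = 16 → [4, 11, 13, 15, 16]
sum = 59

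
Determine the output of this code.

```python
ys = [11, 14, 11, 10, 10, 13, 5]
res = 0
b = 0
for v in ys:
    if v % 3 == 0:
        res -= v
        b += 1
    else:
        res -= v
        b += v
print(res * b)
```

-5476

v=11: not %3==0, res = 0-11 = -11; b=11
v=14: not %3==0, res = (-11)-14 = -25; b=25
v=11: not %3==0, res = (-25)-11 = -36; b=36
v=10: not %3==0, res = (-36)-10 = -46; b=46
v=10: not %3==0, res = (-46)-10 = -56; b=56
v=13: not %3==0, res = (-56)-13 = -69; b=69
v=5: not %3==0, res = (-69)-5 = -74; b=74
res*b = (-74)*74 = -5476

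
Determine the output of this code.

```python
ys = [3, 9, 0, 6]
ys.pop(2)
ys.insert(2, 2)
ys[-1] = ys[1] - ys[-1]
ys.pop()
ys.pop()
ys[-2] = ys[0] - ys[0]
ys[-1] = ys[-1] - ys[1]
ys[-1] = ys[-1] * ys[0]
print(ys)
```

[0, 0]

pop(2) removes 0 → [3, 9, 6]
insert 2 at 2 → [3, 9, 2, 6]
ys[-1] = ys[1]-ys[-1] = 9-6 = 3 → [3, 9, 2, 3]
pop() removes 3 → [3, 9, 2]
pop() removes 2 → [3, 9]
ys[-2] = ys[0]-ys[0] = 3-3 = 0 → [0, 9]
ys[-1] = ys[-1]-ys[1] = 9-9 = 0 → [0, 0]
ys[-1] = ys[-1]*ys[0] = 0*0 = 0 → [0, 0]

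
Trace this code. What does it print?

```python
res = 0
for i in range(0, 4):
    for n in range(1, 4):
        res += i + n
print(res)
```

i=0,n=1: res = 0+1 = 1
i=0,n=2: res = 1+2 = 3
i=0,n=3: res = 3+3 = 6
i=1,n=1: res = 6+2 = 8
i=1,n=2: res = 8+3 = 11
i=1,n=3: res = 11+4 = 15
i=2,n=1: res = 15+3 = 18
i=2,n=2: res = 18+4 = 22
i=2,n=3: res = 22+5 = 27
i=3,n=1: res = 27+4 = 31
i=3,n=2: res = 31+5 = 36
i=3,n=3: res = 36+6 = 42

42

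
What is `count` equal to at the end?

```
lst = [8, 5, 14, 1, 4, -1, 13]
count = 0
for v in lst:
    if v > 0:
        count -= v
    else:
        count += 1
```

v=8: >0, count = 0-8 = -8
v=5: >0, count = (-8)-5 = -13
v=14: >0, count = (-13)-14 = -27
v=1: >0, count = (-27)-1 = -28
v=4: >0, count = (-28)-4 = -32
v=-1: not >0, count = (-32)+1 = -31
v=13: >0, count = (-31)-13 = -44

-44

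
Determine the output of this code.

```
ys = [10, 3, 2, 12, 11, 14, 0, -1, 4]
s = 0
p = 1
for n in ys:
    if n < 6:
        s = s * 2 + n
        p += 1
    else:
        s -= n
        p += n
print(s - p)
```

n=10: not <6, s = 0-10 = -10; p=11
n=3: <6, s = (-10)*2+3 = -17; p=12
n=2: <6, s = (-17)*2+2 = -32; p=13
n=12: not <6, s = (-32)-12 = -44; p=25
n=11: not <6, s = (-44)-11 = -55; p=36
n=14: not <6, s = (-55)-14 = -69; p=50
n=0: <6, s = (-69)*2+0 = -138; p=51
n=-1: <6, s = (-138)*2+(-1) = -277; p=52
n=4: <6, s = (-277)*2+4 = -550; p=53
s-p = (-550)-53 = -603

-603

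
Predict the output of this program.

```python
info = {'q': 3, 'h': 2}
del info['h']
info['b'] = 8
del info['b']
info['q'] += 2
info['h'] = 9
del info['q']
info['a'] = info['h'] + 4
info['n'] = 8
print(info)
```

del 'h' → {'q': 3}
info['b'] = 8 → {'q': 3, 'b': 8}
del 'b' → {'q': 3}
info['q'] = 3+2 = 5 → {'q': 5}
info['h'] = 9 → {'q': 5, 'h': 9}
del 'q' → {'h': 9}
info['a'] = info['h']+4 = 13 → {'h': 9, 'a': 13}
info['n'] = 8 → {'h': 9, 'a': 13, 'n': 8}

{'h': 9, 'a': 13, 'n': 8}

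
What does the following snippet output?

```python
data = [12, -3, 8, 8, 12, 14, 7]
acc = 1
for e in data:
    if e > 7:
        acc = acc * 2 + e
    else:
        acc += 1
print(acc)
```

e=12: >7, acc = 1*2+12 = 14
e=-3: not >7, acc = 14+1 = 15
e=8: >7, acc = 15*2+8 = 38
e=8: >7, acc = 38*2+8 = 84
e=12: >7, acc = 84*2+12 = 180
e=14: >7, acc = 180*2+14 = 374
e=7: not >7, acc = 374+1 = 375

375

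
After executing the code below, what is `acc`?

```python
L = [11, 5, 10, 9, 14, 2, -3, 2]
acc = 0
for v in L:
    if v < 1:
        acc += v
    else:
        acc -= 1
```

v=11: not <1, acc = 0-1 = -1
v=5: not <1, acc = (-1)-1 = -2
v=10: not <1, acc = (-2)-1 = -3
v=9: not <1, acc = (-3)-1 = -4
v=14: not <1, acc = (-4)-1 = -5
v=2: not <1, acc = (-5)-1 = -6
v=-3: <1, acc = (-6)+(-3) = -9
v=2: not <1, acc = (-9)-1 = -10

-10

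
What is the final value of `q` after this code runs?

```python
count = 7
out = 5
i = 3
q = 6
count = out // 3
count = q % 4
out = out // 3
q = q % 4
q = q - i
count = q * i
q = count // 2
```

count = 5//3 = 1
count = 6%4 = 2
out = 5//3 = 1
q = 6%4 = 2
q = 2-3 = -1
count = (-1)*3 = -3
q = (-3)//2 = -2

-2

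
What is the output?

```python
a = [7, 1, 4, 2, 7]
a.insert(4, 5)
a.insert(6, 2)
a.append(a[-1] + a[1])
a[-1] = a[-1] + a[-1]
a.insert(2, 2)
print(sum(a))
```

36

insert 5 at 4 → [7, 1, 4, 2, 5, 7]
insert 2 at 6 → [7, 1, 4, 2, 5, 7, 2]
append a[-1]+a[1] = 2+1 = 3 → [7, 1, 4, 2, 5, 7, 2, 3]
a[-1] = a[-1]+a[-1] = 3+3 = 6 → [7, 1, 4, 2, 5, 7, 2, 6]
insert 2 at 2 → [7, 1, 2, 4, 2, 5, 7, 2, 6]
sum = 36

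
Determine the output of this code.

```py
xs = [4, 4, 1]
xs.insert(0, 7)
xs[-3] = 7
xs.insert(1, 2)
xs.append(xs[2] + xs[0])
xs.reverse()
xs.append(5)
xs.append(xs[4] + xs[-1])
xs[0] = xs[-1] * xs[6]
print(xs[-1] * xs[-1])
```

insert 7 at 0 → [7, 4, 4, 1]
xs[-3] = 7 → [7, 7, 4, 1]
insert 2 at 1 → [7, 2, 7, 4, 1]
append xs[2]+xs[0] = 7+7 = 14 → [7, 2, 7, 4, 1, 14]
reverse → [14, 1, 4, 7, 2, 7]
append 5 → [14, 1, 4, 7, 2, 7, 5]
append xs[4]+xs[-1] = 2+5 = 7 → [14, 1, 4, 7, 2, 7, 5, 7]
xs[0] = xs[-1]*xs[6] = 7*5 = 35 → [35, 1, 4, 7, 2, 7, 5, 7]
xs[-1]*xs[-1] = 7*7 = 49

49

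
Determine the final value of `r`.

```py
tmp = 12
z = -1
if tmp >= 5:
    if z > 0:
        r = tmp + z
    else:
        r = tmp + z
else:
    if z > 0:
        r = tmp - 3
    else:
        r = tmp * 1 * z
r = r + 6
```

17

tmp=12, z=-1
tmp >= 5 is True; z > 0 is False
→ r = tmp + z = 11
r = 11+6 = 17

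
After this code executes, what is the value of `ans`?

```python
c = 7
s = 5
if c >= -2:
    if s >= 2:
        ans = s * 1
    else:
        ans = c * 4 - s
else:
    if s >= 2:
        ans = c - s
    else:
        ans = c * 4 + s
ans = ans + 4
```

9

c=7, s=5
c >= -2 is True; s >= 2 is True
→ ans = s * 1 = 5
ans = 5+4 = 9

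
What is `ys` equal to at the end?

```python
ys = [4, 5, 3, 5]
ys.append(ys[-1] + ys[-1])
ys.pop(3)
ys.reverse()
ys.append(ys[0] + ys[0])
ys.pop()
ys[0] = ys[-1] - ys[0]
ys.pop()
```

append ys[-1]+ys[-1] = 5+5 = 10 → [4, 5, 3, 5, 10]
pop(3) removes 5 → [4, 5, 3, 10]
reverse → [10, 3, 5, 4]
append ys[0]+ys[0] = 10+10 = 20 → [10, 3, 5, 4, 20]
pop() removes 20 → [10, 3, 5, 4]
ys[0] = ys[-1]-ys[0] = 4-10 = -6 → [-6, 3, 5, 4]
pop() removes 4 → [-6, 3, 5]

[-6, 3, 5]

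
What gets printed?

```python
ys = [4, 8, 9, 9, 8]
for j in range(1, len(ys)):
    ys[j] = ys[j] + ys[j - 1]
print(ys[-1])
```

38

j=1: ys[1] = 8+4 = 12 → [4, 12, 9, 9, 8]
j=2: ys[2] = 9+12 = 21 → [4, 12, 21, 9, 8]
j=3: ys[3] = 9+21 = 30 → [4, 12, 21, 30, 8]
j=4: ys[4] = 8+30 = 38 → [4, 12, 21, 30, 38]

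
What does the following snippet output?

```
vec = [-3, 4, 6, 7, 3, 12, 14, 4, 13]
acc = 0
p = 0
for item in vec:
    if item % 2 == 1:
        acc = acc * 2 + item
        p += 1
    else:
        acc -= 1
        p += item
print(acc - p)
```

-43

item=-3: odd, acc = 0*2+(-3) = -3; p=1
item=4: not odd, acc = (-3)-1 = -4; p=5
item=6: not odd, acc = (-4)-1 = -5; p=11
item=7: odd, acc = (-5)*2+7 = -3; p=12
item=3: odd, acc = (-3)*2+3 = -3; p=13
item=12: not odd, acc = (-3)-1 = -4; p=25
item=14: not odd, acc = (-4)-1 = -5; p=39
item=4: not odd, acc = (-5)-1 = -6; p=43
item=13: odd, acc = (-6)*2+13 = 1; p=44
acc-p = 1-44 = -43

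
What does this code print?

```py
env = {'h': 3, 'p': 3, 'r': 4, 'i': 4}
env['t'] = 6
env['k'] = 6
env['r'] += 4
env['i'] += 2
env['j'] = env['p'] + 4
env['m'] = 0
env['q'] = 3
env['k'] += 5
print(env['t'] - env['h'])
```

env['t'] = 6 → {'h': 3, 'p': 3, 'r': 4, 'i': 4, 't': 6}
env['k'] = 6 → {'h': 3, 'p': 3, 'r': 4, 'i': 4, 't': 6, 'k': 6}
env['r'] = 4+4 = 8 → {'h': 3, 'p': 3, 'r': 8, 'i': 4, 't': 6, 'k': 6}
env['i'] = 4+2 = 6 → {'h': 3, 'p': 3, 'r': 8, 'i': 6, 't': 6, 'k': 6}
env['j'] = env['p']+4 = 7 → {'h': 3, 'p': 3, 'r': 8, 'i': 6, 't': 6, 'k': 6, 'j': 7}
env['m'] = 0 → {'h': 3, 'p': 3, 'r': 8, 'i': 6, 't': 6, 'k': 6, 'j': 7, 'm': 0}
env['q'] = 3 → {'h': 3, 'p': 3, 'r': 8, 'i': 6, 't': 6, 'k': 6, 'j': 7, 'm': 0, 'q': 3}
env['k'] = 6+5 = 11 → {'h': 3, 'p': 3, 'r': 8, 'i': 6, 't': 6, 'k': 11, 'j': 7, 'm': 0, 'q': 3}
env['t']-env['h'] = 6-3 = 3

3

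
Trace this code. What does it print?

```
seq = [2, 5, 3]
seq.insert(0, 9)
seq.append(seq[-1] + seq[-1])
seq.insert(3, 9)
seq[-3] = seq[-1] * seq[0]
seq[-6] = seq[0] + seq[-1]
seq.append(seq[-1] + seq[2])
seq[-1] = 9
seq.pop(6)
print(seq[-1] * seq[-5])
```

insert 9 at 0 → [9, 2, 5, 3]
append seq[-1]+seq[-1] = 3+3 = 6 → [9, 2, 5, 3, 6]
insert 9 at 3 → [9, 2, 5, 9, 3, 6]
seq[-3] = seq[-1]*seq[0] = 6*9 = 54 → [9, 2, 5, 54, 3, 6]
seq[-6] = seq[0]+seq[-1] = 9+6 = 15 → [15, 2, 5, 54, 3, 6]
append seq[-1]+seq[2] = 6+5 = 11 → [15, 2, 5, 54, 3, 6, 11]
seq[-1] = 9 → [15, 2, 5, 54, 3, 6, 9]
pop(6) removes 9 → [15, 2, 5, 54, 3, 6]
seq[-1]*seq[-5] = 6*2 = 12

12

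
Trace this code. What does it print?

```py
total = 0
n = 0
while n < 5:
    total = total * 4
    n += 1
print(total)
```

0

n=0: total = 0*4 = 0
n=1: total = 0*4 = 0
n=2: total = 0*4 = 0
n=3: total = 0*4 = 0
n=4: total = 0*4 = 0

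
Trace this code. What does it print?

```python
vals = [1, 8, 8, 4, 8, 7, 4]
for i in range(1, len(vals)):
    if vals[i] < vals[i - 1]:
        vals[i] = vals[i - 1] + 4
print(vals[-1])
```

i=1: 8>=1, unchanged → [1, 8, 8, 4, 8, 7, 4]
i=2: 8>=8, unchanged → [1, 8, 8, 4, 8, 7, 4]
i=3: 4<8, vals[3] = 8+4 = 12 → [1, 8, 8, 12, 8, 7, 4]
i=4: 8<12, vals[4] = 12+4 = 16 → [1, 8, 8, 12, 16, 7, 4]
i=5: 7<16, vals[5] = 16+4 = 20 → [1, 8, 8, 12, 16, 20, 4]
i=6: 4<20, vals[6] = 20+4 = 24 → [1, 8, 8, 12, 16, 20, 24]

24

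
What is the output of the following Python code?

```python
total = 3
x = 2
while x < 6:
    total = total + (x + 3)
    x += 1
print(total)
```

29

x=2: total = 3+5 = 8
x=3: total = 8+6 = 14
x=4: total = 14+7 = 21
x=5: total = 21+8 = 29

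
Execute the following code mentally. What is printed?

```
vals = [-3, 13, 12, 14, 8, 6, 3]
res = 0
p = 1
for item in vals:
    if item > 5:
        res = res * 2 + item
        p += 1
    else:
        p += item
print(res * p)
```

item=-3: not >5; p=-2
item=13: >5, res = 0*2+13 = 13; p=-1
item=12: >5, res = 13*2+12 = 38; p=0
item=14: >5, res = 38*2+14 = 90; p=1
item=8: >5, res = 90*2+8 = 188; p=2
item=6: >5, res = 188*2+6 = 382; p=3
item=3: not >5; p=6
res*p = 382*6 = 2292

2292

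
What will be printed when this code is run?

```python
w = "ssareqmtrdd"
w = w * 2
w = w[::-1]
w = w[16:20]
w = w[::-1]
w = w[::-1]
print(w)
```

qera

repeat ×2 → 'ssareqmtrddssareqmtrdd'
reverse → 'ddrtmqerassddrtmqerass'
slice [16:20] → 'qera'
reverse → 'areq'
reverse → 'qera'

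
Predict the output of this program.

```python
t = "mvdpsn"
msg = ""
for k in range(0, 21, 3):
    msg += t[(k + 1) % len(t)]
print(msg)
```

k=0: add t[1]='v' → 'v'
k=3: add t[4]='s' → 'vs'
k=6: add t[1]='v' → 'vsv'
k=9: add t[4]='s' → 'vsvs'
k=12: add t[1]='v' → 'vsvsv'
k=15: add t[4]='s' → 'vsvsvs'
k=18: add t[1]='v' → 'vsvsvsv'

vsvsvsv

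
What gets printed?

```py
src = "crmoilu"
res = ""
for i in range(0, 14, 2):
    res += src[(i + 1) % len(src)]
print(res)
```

rolcmiu

i=0: add src[1]='r' → 'r'
i=2: add src[3]='o' → 'ro'
i=4: add src[5]='l' → 'rol'
i=6: add src[0]='c' → 'rolc'
i=8: add src[2]='m' → 'rolcm'
i=10: add src[4]='i' → 'rolcmi'
i=12: add src[6]='u' → 'rolcmiu'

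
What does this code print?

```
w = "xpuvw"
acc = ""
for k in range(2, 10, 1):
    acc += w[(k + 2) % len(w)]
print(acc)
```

wxpuvwxp

k=2: add w[4]='w' → 'w'
k=3: add w[0]='x' → 'wx'
k=4: add w[1]='p' → 'wxp'
k=5: add w[2]='u' → 'wxpu'
k=6: add w[3]='v' → 'wxpuv'
k=7: add w[4]='w' → 'wxpuvw'
k=8: add w[0]='x' → 'wxpuvwx'
k=9: add w[1]='p' → 'wxpuvwxp'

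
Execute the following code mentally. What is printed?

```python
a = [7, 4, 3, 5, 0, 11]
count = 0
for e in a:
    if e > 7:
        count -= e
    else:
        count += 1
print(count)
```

-6

e=7: not >7, count = 0+1 = 1
e=4: not >7, count = 1+1 = 2
e=3: not >7, count = 2+1 = 3
e=5: not >7, count = 3+1 = 4
e=0: not >7, count = 4+1 = 5
e=11: >7, count = 5-11 = -6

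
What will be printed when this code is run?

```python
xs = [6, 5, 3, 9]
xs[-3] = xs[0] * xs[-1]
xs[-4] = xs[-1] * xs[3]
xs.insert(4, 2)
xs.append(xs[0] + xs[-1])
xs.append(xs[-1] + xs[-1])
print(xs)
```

xs[-3] = xs[0]*xs[-1] = 6*9 = 54 → [6, 54, 3, 9]
xs[-4] = xs[-1]*xs[3] = 9*9 = 81 → [81, 54, 3, 9]
insert 2 at 4 → [81, 54, 3, 9, 2]
append xs[0]+xs[-1] = 81+2 = 83 → [81, 54, 3, 9, 2, 83]
append xs[-1]+xs[-1] = 83+83 = 166 → [81, 54, 3, 9, 2, 83, 166]

[81, 54, 3, 9, 2, 83, 166]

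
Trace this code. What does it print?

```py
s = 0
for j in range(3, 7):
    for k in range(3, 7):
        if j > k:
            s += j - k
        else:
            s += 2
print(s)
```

j=3,k=3: not 3>3, s = 0+2 = 2
j=3,k=4: not 3>4, s = 2+2 = 4
j=3,k=5: not 3>5, s = 4+2 = 6
j=3,k=6: not 3>6, s = 6+2 = 8
j=4,k=3: 4>3, s = 8+1 = 9
j=4,k=4: not 4>4, s = 9+2 = 11
j=4,k=5: not 4>5, s = 11+2 = 13
j=4,k=6: not 4>6, s = 13+2 = 15
j=5,k=3: 5>3, s = 15+2 = 17
j=5,k=4: 5>4, s = 17+1 = 18
j=5,k=5: not 5>5, s = 18+2 = 20
j=5,k=6: not 5>6, s = 20+2 = 22
j=6,k=3: 6>3, s = 22+3 = 25
j=6,k=4: 6>4, s = 25+2 = 27
j=6,k=5: 6>5, s = 27+1 = 28
j=6,k=6: not 6>6, s = 28+2 = 30

30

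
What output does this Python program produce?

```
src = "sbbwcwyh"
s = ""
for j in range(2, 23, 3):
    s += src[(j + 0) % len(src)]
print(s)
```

j=2: add src[2]='b' → 'b'
j=5: add src[5]='w' → 'bw'
j=8: add src[0]='s' → 'bws'
j=11: add src[3]='w' → 'bwsw'
j=14: add src[6]='y' → 'bwswy'
j=17: add src[1]='b' → 'bwswyb'
j=20: add src[4]='c' → 'bwswybc'

bwswybc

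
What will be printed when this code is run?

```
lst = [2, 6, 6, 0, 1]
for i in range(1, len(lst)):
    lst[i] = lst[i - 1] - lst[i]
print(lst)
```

i=1: lst[1] = 2-6 = -4 → [2, -4, 6, 0, 1]
i=2: lst[2] = (-4)-6 = -10 → [2, -4, -10, 0, 1]
i=3: lst[3] = (-10)-0 = -10 → [2, -4, -10, -10, 1]
i=4: lst[4] = (-10)-1 = -11 → [2, -4, -10, -10, -11]

[2, -4, -10, -10, -11]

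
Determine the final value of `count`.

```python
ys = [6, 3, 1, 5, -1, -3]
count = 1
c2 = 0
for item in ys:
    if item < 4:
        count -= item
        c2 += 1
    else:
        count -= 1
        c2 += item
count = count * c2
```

item=6: not <4, count = 1-1 = 0; c2=6
item=3: <4, count = 0-3 = -3; c2=7
item=1: <4, count = (-3)-1 = -4; c2=8
item=5: not <4, count = (-4)-1 = -5; c2=13
item=-1: <4, count = (-5)-(-1) = -4; c2=14
item=-3: <4, count = (-4)-(-3) = -1; c2=15
count*c2 = (-1)*15 = -15

-15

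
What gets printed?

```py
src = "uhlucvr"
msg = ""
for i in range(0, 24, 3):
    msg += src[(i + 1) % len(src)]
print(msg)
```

i=0: add src[1]='h' → 'h'
i=3: add src[4]='c' → 'hc'
i=6: add src[0]='u' → 'hcu'
i=9: add src[3]='u' → 'hcuu'
i=12: add src[6]='r' → 'hcuur'
i=15: add src[2]='l' → 'hcuurl'
i=18: add src[5]='v' → 'hcuurlv'
i=21: add src[1]='h' → 'hcuurlvh'

hcuurlvh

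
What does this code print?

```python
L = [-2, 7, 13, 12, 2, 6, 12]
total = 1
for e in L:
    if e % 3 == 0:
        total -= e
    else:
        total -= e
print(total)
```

-49

e=-2: not %3==0, total = 1-(-2) = 3
e=7: not %3==0, total = 3-7 = -4
e=13: not %3==0, total = (-4)-13 = -17
e=12: %3==0, total = (-17)-12 = -29
e=2: not %3==0, total = (-29)-2 = -31
e=6: %3==0, total = (-31)-6 = -37
e=12: %3==0, total = (-37)-12 = -49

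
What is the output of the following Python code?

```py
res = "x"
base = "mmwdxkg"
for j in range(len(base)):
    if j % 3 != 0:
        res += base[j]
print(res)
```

xmwxk

j=0: skip
j=1: add 'm' → 'xm'
j=2: add 'w' → 'xmw'
j=3: skip
j=4: add 'x' → 'xmwx'
j=5: add 'k' → 'xmwxk'
j=6: skip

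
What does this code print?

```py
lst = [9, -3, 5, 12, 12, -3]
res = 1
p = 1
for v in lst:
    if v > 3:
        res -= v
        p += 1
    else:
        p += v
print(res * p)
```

v=9: >3, res = 1-9 = -8; p=2
v=-3: not >3; p=-1
v=5: >3, res = (-8)-5 = -13; p=0
v=12: >3, res = (-13)-12 = -25; p=1
v=12: >3, res = (-25)-12 = -37; p=2
v=-3: not >3; p=-1
res*p = (-37)*(-1) = 37

37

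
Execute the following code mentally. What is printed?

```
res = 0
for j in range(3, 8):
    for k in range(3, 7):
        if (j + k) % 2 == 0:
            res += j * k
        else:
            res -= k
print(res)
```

174

j=3,k=3: even sum, res = 0+9 = 9
j=3,k=4: odd sum, res = 9-4 = 5
j=3,k=5: even sum, res = 5+15 = 20
j=3,k=6: odd sum, res = 20-6 = 14
j=4,k=3: odd sum, res = 14-3 = 11
j=4,k=4: even sum, res = 11+16 = 27
j=4,k=5: odd sum, res = 27-5 = 22
j=4,k=6: even sum, res = 22+24 = 46
j=5,k=3: even sum, res = 46+15 = 61
j=5,k=4: odd sum, res = 61-4 = 57
j=5,k=5: even sum, res = 57+25 = 82
j=5,k=6: odd sum, res = 82-6 = 76
j=6,k=3: odd sum, res = 76-3 = 73
j=6,k=4: even sum, res = 73+24 = 97
j=6,k=5: odd sum, res = 97-5 = 92
j=6,k=6: even sum, res = 92+36 = 128
j=7,k=3: even sum, res = 128+21 = 149
j=7,k=4: odd sum, res = 149-4 = 145
j=7,k=5: even sum, res = 145+35 = 180
j=7,k=6: odd sum, res = 180-6 = 174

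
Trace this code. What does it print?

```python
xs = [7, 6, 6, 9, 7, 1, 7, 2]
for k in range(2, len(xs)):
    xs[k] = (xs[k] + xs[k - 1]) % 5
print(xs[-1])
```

3

k=2: xs[2] = (6+6)%5 = 2 → [7, 6, 2, 9, 7, 1, 7, 2]
k=3: xs[3] = (9+2)%5 = 1 → [7, 6, 2, 1, 7, 1, 7, 2]
k=4: xs[4] = (7+1)%5 = 3 → [7, 6, 2, 1, 3, 1, 7, 2]
k=5: xs[5] = (1+3)%5 = 4 → [7, 6, 2, 1, 3, 4, 7, 2]
k=6: xs[6] = (7+4)%5 = 1 → [7, 6, 2, 1, 3, 4, 1, 2]
k=7: xs[7] = (2+1)%5 = 3 → [7, 6, 2, 1, 3, 4, 1, 3]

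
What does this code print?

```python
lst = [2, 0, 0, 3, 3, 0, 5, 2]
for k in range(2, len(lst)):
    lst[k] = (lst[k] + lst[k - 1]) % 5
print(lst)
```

k=2: lst[2] = (0+0)%5 = 0 → [2, 0, 0, 3, 3, 0, 5, 2]
k=3: lst[3] = (3+0)%5 = 3 → [2, 0, 0, 3, 3, 0, 5, 2]
k=4: lst[4] = (3+3)%5 = 1 → [2, 0, 0, 3, 1, 0, 5, 2]
k=5: lst[5] = (0+1)%5 = 1 → [2, 0, 0, 3, 1, 1, 5, 2]
k=6: lst[6] = (5+1)%5 = 1 → [2, 0, 0, 3, 1, 1, 1, 2]
k=7: lst[7] = (2+1)%5 = 3 → [2, 0, 0, 3, 1, 1, 1, 3]

[2, 0, 0, 3, 1, 1, 1, 3]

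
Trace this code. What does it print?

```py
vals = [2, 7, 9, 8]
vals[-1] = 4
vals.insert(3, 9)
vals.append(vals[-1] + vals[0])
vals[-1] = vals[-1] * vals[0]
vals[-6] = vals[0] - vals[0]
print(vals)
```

vals[-1] = 4 → [2, 7, 9, 4]
insert 9 at 3 → [2, 7, 9, 9, 4]
append vals[-1]+vals[0] = 4+2 = 6 → [2, 7, 9, 9, 4, 6]
vals[-1] = vals[-1]*vals[0] = 6*2 = 12 → [2, 7, 9, 9, 4, 12]
vals[-6] = vals[0]-vals[0] = 2-2 = 0 → [0, 7, 9, 9, 4, 12]

[0, 7, 9, 9, 4, 12]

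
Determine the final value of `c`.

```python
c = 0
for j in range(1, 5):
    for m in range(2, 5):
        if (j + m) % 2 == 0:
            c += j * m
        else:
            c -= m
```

j=1,m=2: odd sum, c = 0-2 = -2
j=1,m=3: even sum, c = (-2)+3 = 1
j=1,m=4: odd sum, c = 1-4 = -3
j=2,m=2: even sum, c = (-3)+4 = 1
j=2,m=3: odd sum, c = 1-3 = -2
j=2,m=4: even sum, c = (-2)+8 = 6
j=3,m=2: odd sum, c = 6-2 = 4
j=3,m=3: even sum, c = 4+9 = 13
j=3,m=4: odd sum, c = 13-4 = 9
j=4,m=2: even sum, c = 9+8 = 17
j=4,m=3: odd sum, c = 17-3 = 14
j=4,m=4: even sum, c = 14+16 = 30

30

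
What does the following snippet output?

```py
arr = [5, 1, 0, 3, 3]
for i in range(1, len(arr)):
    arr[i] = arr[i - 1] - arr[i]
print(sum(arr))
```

i=1: arr[1] = 5-1 = 4 → [5, 4, 0, 3, 3]
i=2: arr[2] = 4-0 = 4 → [5, 4, 4, 3, 3]
i=3: arr[3] = 4-3 = 1 → [5, 4, 4, 1, 3]
i=4: arr[4] = 1-3 = -2 → [5, 4, 4, 1, -2]
sum = 12

12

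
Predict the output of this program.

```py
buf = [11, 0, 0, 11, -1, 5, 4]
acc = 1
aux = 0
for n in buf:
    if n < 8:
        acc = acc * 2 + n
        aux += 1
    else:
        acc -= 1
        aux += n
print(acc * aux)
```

n=11: not <8, acc = 1-1 = 0; aux=11
n=0: <8, acc = 0*2+0 = 0; aux=12
n=0: <8, acc = 0*2+0 = 0; aux=13
n=11: not <8, acc = 0-1 = -1; aux=24
n=-1: <8, acc = (-1)*2+(-1) = -3; aux=25
n=5: <8, acc = (-3)*2+5 = -1; aux=26
n=4: <8, acc = (-1)*2+4 = 2; aux=27
acc*aux = 2*27 = 54

54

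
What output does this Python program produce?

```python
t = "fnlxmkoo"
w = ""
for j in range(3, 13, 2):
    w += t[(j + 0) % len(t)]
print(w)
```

xkonx

j=3: add t[3]='x' → 'x'
j=5: add t[5]='k' → 'xk'
j=7: add t[7]='o' → 'xko'
j=9: add t[1]='n' → 'xkon'
j=11: add t[3]='x' → 'xkonx'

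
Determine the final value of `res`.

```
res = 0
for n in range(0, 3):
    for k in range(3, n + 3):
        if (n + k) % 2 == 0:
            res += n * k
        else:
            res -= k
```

n=1,k=3: even sum, res = 0+3 = 3
n=2,k=3: odd sum, res = 3-3 = 0
n=2,k=4: even sum, res = 0+8 = 8

8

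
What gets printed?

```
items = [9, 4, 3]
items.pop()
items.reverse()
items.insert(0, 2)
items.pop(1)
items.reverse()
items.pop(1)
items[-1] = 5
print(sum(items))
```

5

pop() removes 3 → [9, 4]
reverse → [4, 9]
insert 2 at 0 → [2, 4, 9]
pop(1) removes 4 → [2, 9]
reverse → [9, 2]
pop(1) removes 2 → [9]
items[-1] = 5 → [5]
sum = 5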